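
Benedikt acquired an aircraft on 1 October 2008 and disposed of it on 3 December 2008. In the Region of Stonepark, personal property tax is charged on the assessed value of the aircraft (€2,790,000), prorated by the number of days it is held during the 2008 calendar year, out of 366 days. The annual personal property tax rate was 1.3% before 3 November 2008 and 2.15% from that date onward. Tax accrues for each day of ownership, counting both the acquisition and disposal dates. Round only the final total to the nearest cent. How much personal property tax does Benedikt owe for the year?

€8,350.94

1 October – 2 November 2008: 33 days at 1.3% → €2,790,000 × 1.3% × 33/366 = €3,270.2459
3 November – 3 December 2008: 31 days at 2.15% → €2,790,000 × 2.15% × 31/366 = €5,080.6967
Total = €8,350.9426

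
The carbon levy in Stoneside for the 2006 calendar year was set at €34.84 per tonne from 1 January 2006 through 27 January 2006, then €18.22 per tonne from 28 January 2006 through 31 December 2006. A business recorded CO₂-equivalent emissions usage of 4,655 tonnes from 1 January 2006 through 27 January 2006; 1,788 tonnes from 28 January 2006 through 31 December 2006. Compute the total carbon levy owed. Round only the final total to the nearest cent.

1 January – 27 January 2006: 4,655 tonnes at €34.84/tonne → €162,180.20
28 January – 31 December 2006: 1,788 tonnes at €18.22/tonne → €32,577.36

€194,757.56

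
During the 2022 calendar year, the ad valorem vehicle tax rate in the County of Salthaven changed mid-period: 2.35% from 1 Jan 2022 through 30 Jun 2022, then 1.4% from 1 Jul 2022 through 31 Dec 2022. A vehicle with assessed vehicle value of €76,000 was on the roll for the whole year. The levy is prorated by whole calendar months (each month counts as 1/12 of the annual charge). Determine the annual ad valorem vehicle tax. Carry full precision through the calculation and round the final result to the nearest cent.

1 Jan – 30 Jun 2022: 6 months at 2.35% → €76,000 × 2.35% × 6/12 = €893.0000
1 Jul – 31 Dec 2022: 6 months at 1.4% → €76,000 × 1.4% × 6/12 = €532.0000
Total = €1,425.0000

€1,425.00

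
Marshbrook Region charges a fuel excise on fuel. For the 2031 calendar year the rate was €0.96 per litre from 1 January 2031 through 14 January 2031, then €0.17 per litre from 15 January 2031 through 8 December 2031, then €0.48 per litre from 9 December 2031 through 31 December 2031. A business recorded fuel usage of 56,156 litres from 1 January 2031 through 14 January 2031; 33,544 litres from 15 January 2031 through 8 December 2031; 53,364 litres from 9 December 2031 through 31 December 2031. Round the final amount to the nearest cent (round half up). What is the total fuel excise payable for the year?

1 January – 14 January 2031: 56,156 litres at €0.96/litre → €53,909.76
15 January – 8 December 2031: 33,544 litres at €0.17/litre → €5,702.48
9 December – 31 December 2031: 53,364 litres at €0.48/litre → €25,614.72

€85,226.96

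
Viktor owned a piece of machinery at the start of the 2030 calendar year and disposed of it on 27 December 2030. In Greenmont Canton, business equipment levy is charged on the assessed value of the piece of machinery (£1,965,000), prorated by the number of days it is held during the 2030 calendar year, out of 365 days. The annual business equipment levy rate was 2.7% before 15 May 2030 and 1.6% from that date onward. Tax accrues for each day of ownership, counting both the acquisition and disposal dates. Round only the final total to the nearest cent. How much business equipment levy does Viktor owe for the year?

£39,030.82

1 January – 14 May 2030: 134 days at 2.7% → £1,965,000 × 2.7% × 134/365 = £19,477.7260
15 May – 27 December 2030: 227 days at 1.6% → £1,965,000 × 1.6% × 227/365 = £19,553.0959
Total = £39,030.8219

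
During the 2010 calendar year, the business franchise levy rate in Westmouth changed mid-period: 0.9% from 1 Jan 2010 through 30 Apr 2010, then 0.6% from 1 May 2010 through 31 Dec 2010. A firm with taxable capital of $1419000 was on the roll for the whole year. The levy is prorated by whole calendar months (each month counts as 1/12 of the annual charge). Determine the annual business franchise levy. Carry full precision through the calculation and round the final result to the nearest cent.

$9933.00

1 Jan – 30 Apr 2010: 4 months at 0.9% → $1419000 × 0.9% × 4/12 = $4257.0000
1 May – 31 Dec 2010: 8 months at 0.6% → $1419000 × 0.6% × 8/12 = $5676.0000
Total = $9933.0000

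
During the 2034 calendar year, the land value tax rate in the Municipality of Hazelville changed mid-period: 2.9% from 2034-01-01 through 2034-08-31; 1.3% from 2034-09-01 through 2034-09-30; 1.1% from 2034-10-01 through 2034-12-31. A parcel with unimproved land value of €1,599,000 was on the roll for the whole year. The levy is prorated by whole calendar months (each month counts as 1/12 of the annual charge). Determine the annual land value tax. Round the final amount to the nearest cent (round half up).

2034-01-01 to 2034-08-31: 8 months at 2.9% → €1,599,000 × 2.9% × 8/12 = €30,914.0000
2034-09-01 to 2034-09-30: 1 month at 1.3% → €1,599,000 × 1.3% × 1/12 = €1,732.2500
2034-10-01 to 2034-12-31: 3 months at 1.1% → €1,599,000 × 1.1% × 3/12 = €4,397.2500
Total = €37,043.5000

€37,043.50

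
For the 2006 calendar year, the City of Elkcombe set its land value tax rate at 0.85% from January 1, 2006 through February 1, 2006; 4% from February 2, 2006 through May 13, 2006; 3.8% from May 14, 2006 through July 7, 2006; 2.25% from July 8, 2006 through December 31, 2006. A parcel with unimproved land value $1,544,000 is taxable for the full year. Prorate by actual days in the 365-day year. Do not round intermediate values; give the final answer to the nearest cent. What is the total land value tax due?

$43,927.86

January 1 – February 1, 2006: 32 days at 0.85% → $1,544,000 × 0.85% × 32/365 = $1,150.5973
February 2 – May 13, 2006: 101 days at 4% → $1,544,000 × 4% × 101/365 = $17,089.7534
May 14 – July 7, 2006: 55 days at 3.8% → $1,544,000 × 3.8% × 55/365 = $8,840.9863
July 8 – December 31, 2006: 177 days at 2.25% → $1,544,000 × 2.25% × 177/365 = $16,846.5205
Total = $43,927.8575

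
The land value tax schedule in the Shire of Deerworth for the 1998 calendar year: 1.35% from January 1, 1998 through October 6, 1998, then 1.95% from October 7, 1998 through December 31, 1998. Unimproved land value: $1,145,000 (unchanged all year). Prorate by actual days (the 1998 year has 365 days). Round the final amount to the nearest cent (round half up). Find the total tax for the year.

$17,076.18

January 1 – October 6, 1998: 279 days at 1.35% → $1,145,000 × 1.35% × 279/365 = $11,815.4589
October 7 – December 31, 1998: 86 days at 1.95% → $1,145,000 × 1.95% × 86/365 = $5,260.7260
Total = $17,076.1849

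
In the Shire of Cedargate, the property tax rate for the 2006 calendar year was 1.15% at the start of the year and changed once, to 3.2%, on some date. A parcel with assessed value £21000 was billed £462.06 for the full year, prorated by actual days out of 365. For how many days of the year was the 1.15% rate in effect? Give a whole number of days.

Let d = days at the first rate; then 365 − d days at the second rate.
£21000 × [1.15%·d + 3.2%·(365−d)] / 365 = £462.06
Solving gives d = 178, so the new rate took effect on 28 Jun 2006.

178 days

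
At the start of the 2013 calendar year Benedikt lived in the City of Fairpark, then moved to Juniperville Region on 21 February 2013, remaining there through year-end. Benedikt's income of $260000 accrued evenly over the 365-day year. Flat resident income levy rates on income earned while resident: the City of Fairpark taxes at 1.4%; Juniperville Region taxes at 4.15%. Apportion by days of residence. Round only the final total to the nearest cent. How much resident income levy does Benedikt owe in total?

The City of Fairpark, 1 January – 20 February 2013: 51 days → $260000 × 1.4% × 51/365 = $508.6027
Juniperville Region, 21 February – 31 December 2013: 314 days → $260000 × 4.15% × 314/365 = $9282.3562
Total = $9790.9589

$9790.96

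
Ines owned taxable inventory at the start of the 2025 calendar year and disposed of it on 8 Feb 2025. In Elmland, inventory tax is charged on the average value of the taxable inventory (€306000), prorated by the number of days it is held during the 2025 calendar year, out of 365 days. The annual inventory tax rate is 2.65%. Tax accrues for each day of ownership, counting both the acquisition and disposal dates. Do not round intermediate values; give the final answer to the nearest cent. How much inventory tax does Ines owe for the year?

Days held (1 Jan – 8 Feb 2025): 39 out of 365
Tax = €306000 × 2.65% × 39/365 = €866.4411

€866.44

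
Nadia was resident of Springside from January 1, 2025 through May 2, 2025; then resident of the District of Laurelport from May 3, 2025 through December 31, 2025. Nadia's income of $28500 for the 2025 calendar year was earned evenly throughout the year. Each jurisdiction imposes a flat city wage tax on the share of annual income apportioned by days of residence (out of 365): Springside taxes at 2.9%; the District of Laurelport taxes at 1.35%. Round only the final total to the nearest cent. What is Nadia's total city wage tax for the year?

Springside, January 1 – May 2, 2025: 122 days → $28500 × 2.9% × 122/365 = $276.2548
The District of Laurelport, May 3 – December 31, 2025: 243 days → $28500 × 1.35% × 243/365 = $256.1486
Total = $532.4034

$532.40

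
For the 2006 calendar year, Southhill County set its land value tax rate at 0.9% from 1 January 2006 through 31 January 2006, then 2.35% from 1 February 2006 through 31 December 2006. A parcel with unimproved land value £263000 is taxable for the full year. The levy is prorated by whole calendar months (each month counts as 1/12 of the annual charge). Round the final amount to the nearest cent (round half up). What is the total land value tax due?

£5862.71

1 January – 31 January 2006: 1 month at 0.9% → £263000 × 0.9% × 1/12 = £197.2500
1 February – 31 December 2006: 11 months at 2.35% → £263000 × 2.35% × 11/12 = £5665.4583
Total = £5862.7083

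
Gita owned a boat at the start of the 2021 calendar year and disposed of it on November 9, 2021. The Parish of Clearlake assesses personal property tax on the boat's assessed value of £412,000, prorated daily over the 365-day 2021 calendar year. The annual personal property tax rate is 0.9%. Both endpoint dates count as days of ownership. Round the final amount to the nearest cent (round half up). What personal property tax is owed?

£3,179.74

Days held (January 1 – November 9, 2021): 313 out of 365
Tax = £412,000 × 0.9% × 313/365 = £3,179.7370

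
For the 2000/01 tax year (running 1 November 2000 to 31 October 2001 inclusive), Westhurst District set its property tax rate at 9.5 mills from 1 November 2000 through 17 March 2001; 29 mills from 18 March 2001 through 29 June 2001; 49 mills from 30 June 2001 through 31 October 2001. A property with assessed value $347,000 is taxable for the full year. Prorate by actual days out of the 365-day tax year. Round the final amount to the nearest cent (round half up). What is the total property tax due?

1 November 2000 – 17 March 2001: 137 days at 9.5 mills → $347,000 × 0.95% × 137/365 = $1,237.3164
18 March – 29 June 2001: 104 days at 29 mills → $347,000 × 2.9% × 104/365 = $2,867.2658
30 June – 31 October 2001: 124 days at 49 mills → $347,000 × 4.9% × 124/365 = $5,776.3616
Total = $9,880.9438

$9,880.94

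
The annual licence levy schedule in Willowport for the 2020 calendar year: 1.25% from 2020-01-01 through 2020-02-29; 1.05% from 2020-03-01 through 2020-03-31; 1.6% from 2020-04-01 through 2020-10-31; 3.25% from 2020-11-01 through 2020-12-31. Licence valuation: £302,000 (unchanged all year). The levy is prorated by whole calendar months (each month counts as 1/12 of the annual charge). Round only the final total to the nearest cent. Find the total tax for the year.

£5,347.92

2020-01-01 to 2020-02-29: 2 months at 1.25% → £302,000 × 1.25% × 2/12 = £629.1667
2020-03-01 to 2020-03-31: 1 month at 1.05% → £302,000 × 1.05% × 1/12 = £264.2500
2020-04-01 to 2020-10-31: 7 months at 1.6% → £302,000 × 1.6% × 7/12 = £2,818.6667
2020-11-01 to 2020-12-31: 2 months at 3.25% → £302,000 × 3.25% × 2/12 = £1,635.8333
Total = £5,347.9167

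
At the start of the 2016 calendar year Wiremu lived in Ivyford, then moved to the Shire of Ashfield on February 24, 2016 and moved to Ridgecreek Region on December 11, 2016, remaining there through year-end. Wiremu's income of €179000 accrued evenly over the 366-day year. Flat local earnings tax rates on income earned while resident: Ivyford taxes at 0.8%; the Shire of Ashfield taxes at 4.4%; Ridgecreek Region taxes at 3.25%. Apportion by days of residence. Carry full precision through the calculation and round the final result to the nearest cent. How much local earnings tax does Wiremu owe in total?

€6807.14

Ivyford, January 1 – February 23, 2016: 54 days → €179000 × 0.8% × 54/366 = €211.2787
The Shire of Ashfield, February 24 – December 10, 2016: 291 days → €179000 × 4.4% × 291/366 = €6262.0656
Ridgecreek Region, December 11 – December 31, 2016: 21 days → €179000 × 3.25% × 21/366 = €333.7910
Total = €6807.1352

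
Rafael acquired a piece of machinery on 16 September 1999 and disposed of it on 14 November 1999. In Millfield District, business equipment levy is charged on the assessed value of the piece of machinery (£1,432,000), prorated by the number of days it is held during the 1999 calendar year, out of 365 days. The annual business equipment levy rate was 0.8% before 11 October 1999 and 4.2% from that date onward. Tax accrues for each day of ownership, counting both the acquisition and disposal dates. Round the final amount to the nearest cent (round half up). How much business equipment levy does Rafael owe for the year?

16 September – 10 October 1999: 25 days at 0.8% → £1,432,000 × 0.8% × 25/365 = £784.6575
11 October – 14 November 1999: 35 days at 4.2% → £1,432,000 × 4.2% × 35/365 = £5,767.2329
Total = £6,551.8904

£6,551.89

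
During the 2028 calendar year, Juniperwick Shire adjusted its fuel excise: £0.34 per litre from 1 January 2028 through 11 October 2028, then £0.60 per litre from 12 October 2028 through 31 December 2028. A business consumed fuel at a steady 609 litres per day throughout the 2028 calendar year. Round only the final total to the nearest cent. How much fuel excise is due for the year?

£88,609.50

1 January – 11 October 2028: 285 days × 609 litres/day = 173,565 litres at £0.34/litre → £59,012.10
12 October – 31 December 2028: 81 days × 609 litres/day = 49,329 litres at £0.60/litre → £29,597.40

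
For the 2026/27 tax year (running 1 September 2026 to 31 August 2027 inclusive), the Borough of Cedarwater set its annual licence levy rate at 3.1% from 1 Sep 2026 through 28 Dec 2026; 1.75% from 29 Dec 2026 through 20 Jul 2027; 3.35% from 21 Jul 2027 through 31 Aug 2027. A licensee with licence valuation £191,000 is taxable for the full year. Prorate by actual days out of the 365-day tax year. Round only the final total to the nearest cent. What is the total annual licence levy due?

£4,534.81

1 Sep – 28 Dec 2026: 119 days at 3.1% → £191,000 × 3.1% × 119/365 = £1,930.4082
29 Dec 2026 – 20 Jul 2027: 204 days at 1.75% → £191,000 × 1.75% × 204/365 = £1,868.1370
21 Jul – 31 Aug 2027: 42 days at 3.35% → £191,000 × 3.35% × 42/365 = £736.2658
Total = £4,534.8110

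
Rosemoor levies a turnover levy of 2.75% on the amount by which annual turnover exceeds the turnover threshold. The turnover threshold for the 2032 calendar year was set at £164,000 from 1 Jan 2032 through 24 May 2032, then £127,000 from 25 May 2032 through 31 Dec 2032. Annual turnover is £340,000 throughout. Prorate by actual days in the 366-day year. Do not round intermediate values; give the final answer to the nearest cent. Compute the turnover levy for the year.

1 Jan – 24 May 2032: 145 days, exemption £164,000 → (£340,000 − £164,000) × 2.75% × 145/366 = £1,917.4863
25 May – 31 Dec 2032: 221 days, exemption £127,000 → (£340,000 − £127,000) × 2.75% × 221/366 = £3,536.9057
Total = £5,454.3921

£5,454.39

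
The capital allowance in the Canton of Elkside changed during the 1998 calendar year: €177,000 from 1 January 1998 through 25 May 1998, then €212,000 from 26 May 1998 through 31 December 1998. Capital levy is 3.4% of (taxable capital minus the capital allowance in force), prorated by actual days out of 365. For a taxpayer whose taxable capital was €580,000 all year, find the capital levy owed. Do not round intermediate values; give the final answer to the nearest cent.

1 January – 25 May 1998: 145 days, exemption €177,000 → (€580,000 − €177,000) × 3.4% × 145/365 = €5,443.2603
26 May – 31 December 1998: 220 days, exemption €212,000 → (€580,000 − €212,000) × 3.4% × 220/365 = €7,541.4795
Total = €12,984.7397

€12,984.74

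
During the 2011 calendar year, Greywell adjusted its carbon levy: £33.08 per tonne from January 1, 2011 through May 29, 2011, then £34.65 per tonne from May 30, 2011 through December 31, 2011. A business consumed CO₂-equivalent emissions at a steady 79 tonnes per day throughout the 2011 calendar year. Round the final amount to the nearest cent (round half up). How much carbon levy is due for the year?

£980652.28

January 1 – May 29, 2011: 149 days × 79 tonnes/day = 11,771 tonnes at £33.08/tonne → £389384.68
May 30 – December 31, 2011: 216 days × 79 tonnes/day = 17,064 tonnes at £34.65/tonne → £591267.60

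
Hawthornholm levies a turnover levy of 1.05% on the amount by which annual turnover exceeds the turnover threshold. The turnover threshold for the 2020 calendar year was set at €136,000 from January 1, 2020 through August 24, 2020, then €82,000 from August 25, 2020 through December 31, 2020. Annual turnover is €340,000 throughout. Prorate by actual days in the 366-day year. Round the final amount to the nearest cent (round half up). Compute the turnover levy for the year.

€2,341.84

January 1 – August 24, 2020: 237 days, exemption €136,000 → (€340,000 − €136,000) × 1.05% × 237/366 = €1,387.0328
August 25 – December 31, 2020: 129 days, exemption €82,000 → (€340,000 − €82,000) × 1.05% × 129/366 = €954.8115
Total = €2,341.8443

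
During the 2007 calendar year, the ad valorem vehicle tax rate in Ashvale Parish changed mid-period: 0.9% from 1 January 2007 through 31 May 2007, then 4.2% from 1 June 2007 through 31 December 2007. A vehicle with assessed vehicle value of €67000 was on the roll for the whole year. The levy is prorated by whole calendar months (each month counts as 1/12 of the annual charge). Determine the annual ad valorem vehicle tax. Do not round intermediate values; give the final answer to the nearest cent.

€1892.75

1 January – 31 May 2007: 5 months at 0.9% → €67000 × 0.9% × 5/12 = €251.2500
1 June – 31 December 2007: 7 months at 4.2% → €67000 × 4.2% × 7/12 = €1641.5000
Total = €1892.7500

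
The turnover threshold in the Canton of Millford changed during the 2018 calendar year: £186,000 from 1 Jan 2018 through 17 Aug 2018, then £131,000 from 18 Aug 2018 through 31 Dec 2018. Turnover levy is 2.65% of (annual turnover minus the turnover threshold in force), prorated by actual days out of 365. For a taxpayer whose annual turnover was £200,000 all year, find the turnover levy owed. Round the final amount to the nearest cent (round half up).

1 Jan – 17 Aug 2018: 229 days, exemption £186,000 → (£200,000 − £186,000) × 2.65% × 229/365 = £232.7644
18 Aug – 31 Dec 2018: 136 days, exemption £131,000 → (£200,000 − £131,000) × 2.65% × 136/365 = £681.3041
Total = £914.0685

£914.07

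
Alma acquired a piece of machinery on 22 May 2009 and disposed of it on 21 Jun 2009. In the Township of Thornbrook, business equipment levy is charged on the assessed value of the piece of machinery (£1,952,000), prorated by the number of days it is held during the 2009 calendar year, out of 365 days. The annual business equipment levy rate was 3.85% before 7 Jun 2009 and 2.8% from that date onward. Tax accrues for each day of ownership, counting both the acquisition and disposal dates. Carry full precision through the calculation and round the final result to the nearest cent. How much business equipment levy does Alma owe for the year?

22 May – 6 Jun 2009: 16 days at 3.85% → £1,952,000 × 3.85% × 16/365 = £3,294.3342
7 Jun – 21 Jun 2009: 15 days at 2.8% → £1,952,000 × 2.8% × 15/365 = £2,246.1370
Total = £5,540.4712

£5,540.47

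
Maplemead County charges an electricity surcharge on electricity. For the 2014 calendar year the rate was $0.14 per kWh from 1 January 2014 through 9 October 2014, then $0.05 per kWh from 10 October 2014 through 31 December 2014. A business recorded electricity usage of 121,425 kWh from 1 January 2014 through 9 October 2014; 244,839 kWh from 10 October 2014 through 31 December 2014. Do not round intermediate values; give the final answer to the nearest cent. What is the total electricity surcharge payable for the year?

$29,241.45

1 January – 9 October 2014: 121,425 kWh at $0.14/kWh → $16,999.50
10 October – 31 December 2014: 244,839 kWh at $0.05/kWh → $12,241.95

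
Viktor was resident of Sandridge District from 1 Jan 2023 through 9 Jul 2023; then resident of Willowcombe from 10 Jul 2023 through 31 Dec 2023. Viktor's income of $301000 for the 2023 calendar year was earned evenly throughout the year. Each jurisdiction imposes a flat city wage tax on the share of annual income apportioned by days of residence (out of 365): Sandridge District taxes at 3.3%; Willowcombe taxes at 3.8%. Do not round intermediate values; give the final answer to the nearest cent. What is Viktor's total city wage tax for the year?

Sandridge District, 1 Jan – 9 Jul 2023: 190 days → $301000 × 3.3% × 190/365 = $5170.6027
Willowcombe, 10 Jul – 31 Dec 2023: 175 days → $301000 × 3.8% × 175/365 = $5483.9726
Total = $10654.5753

$10654.58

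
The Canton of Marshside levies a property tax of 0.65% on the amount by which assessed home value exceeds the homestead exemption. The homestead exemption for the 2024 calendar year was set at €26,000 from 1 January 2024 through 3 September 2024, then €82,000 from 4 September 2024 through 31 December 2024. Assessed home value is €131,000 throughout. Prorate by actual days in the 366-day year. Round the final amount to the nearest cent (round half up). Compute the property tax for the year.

€564.15

1 January – 3 September 2024: 247 days, exemption €26,000 → (€131,000 − €26,000) × 0.65% × 247/366 = €460.5943
4 September – 31 December 2024: 119 days, exemption €82,000 → (€131,000 − €82,000) × 0.65% × 119/366 = €103.5560
Total = €564.1503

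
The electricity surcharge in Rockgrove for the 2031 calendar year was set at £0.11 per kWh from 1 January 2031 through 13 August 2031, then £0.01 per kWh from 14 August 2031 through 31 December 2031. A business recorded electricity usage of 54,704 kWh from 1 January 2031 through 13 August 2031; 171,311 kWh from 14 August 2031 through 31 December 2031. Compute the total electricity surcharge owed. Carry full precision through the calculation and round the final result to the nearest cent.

£7730.55

1 January – 13 August 2031: 54,704 kWh at £0.11/kWh → £6017.44
14 August – 31 December 2031: 171,311 kWh at £0.01/kWh → £1713.11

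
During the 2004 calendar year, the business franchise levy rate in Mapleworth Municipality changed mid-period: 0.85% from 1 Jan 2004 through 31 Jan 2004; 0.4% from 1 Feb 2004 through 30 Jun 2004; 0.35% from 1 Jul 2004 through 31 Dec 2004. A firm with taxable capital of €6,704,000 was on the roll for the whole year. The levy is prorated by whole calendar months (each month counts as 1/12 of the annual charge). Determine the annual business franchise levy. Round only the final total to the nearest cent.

€27,654.00

1 Jan – 31 Jan 2004: 1 month at 0.85% → €6,704,000 × 0.85% × 1/12 = €4,748.6667
1 Feb – 30 Jun 2004: 5 months at 0.4% → €6,704,000 × 0.4% × 5/12 = €11,173.3333
1 Jul – 31 Dec 2004: 6 months at 0.35% → €6,704,000 × 0.35% × 6/12 = €11,732.0000
Total = €27,654.0000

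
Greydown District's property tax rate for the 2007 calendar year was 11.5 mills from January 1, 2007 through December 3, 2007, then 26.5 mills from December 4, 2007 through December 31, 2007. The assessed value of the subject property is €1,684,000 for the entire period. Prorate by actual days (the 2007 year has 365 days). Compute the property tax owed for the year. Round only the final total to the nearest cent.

€21,303.75

January 1 – December 3, 2007: 337 days at 11.5 mills → €1,684,000 × 1.15% × 337/365 = €17,880.3890
December 4 – December 31, 2007: 28 days at 26.5 mills → €1,684,000 × 2.65% × 28/365 = €3,423.3644
Total = €21,303.7534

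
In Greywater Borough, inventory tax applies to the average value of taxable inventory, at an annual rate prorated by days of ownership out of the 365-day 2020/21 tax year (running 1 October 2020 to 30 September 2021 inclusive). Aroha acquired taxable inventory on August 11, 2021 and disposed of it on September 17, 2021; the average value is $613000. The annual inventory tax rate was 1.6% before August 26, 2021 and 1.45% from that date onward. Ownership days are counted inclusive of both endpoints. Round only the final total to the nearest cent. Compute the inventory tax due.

August 11 – August 25, 2021: 15 days at 1.6% → $613000 × 1.6% × 15/365 = $403.0685
August 26 – September 17, 2021: 23 days at 1.45% → $613000 × 1.45% × 23/365 = $560.0973
Total = $963.1658

$963.17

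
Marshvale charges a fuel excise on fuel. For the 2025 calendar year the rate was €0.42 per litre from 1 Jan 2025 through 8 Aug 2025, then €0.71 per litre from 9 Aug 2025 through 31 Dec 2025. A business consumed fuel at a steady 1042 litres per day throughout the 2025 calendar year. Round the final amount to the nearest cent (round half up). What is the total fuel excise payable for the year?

1 Jan – 8 Aug 2025: 220 days × 1042 litres/day = 229,240 litres at €0.42/litre → €96,280.80
9 Aug – 31 Dec 2025: 145 days × 1042 litres/day = 151,090 litres at €0.71/litre → €107,273.90

€203,554.70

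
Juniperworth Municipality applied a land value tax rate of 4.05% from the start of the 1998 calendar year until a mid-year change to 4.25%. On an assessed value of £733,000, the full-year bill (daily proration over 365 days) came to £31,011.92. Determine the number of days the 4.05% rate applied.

35 days

Let d = days at the first rate; then 365 − d days at the second rate.
£733,000 × [4.05%·d + 4.25%·(365−d)] / 365 = £31,011.92
Solving gives d = 35, so the new rate took effect on 5 Feb 1998.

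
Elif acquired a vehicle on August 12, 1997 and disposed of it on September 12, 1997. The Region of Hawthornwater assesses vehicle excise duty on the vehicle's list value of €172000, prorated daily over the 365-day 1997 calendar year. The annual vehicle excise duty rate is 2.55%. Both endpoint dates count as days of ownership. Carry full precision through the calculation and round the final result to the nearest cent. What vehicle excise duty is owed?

Days held (August 12 – September 12, 1997): 32 out of 365
Tax = €172000 × 2.55% × 32/365 = €384.5260

€384.53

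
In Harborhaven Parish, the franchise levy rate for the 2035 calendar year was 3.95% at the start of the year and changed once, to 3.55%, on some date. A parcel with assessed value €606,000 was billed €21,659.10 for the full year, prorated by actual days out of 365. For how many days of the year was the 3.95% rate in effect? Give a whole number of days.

22 days

Let d = days at the first rate; then 365 − d days at the second rate.
€606,000 × [3.95%·d + 3.55%·(365−d)] / 365 = €21,659.10
Solving gives d = 22, so the new rate took effect on 23 January 2035.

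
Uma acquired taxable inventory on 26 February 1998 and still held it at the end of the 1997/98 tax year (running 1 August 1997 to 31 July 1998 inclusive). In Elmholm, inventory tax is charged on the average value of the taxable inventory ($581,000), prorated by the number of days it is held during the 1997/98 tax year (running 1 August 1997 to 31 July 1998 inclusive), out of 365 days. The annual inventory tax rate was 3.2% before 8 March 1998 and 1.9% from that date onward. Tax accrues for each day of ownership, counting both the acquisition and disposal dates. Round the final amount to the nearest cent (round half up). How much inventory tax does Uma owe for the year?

26 February – 7 March 1998: 10 days at 3.2% → $581,000 × 3.2% × 10/365 = $509.3699
8 March – 31 July 1998: 146 days at 1.9% → $581,000 × 1.9% × 146/365 = $4,415.6000
Total = $4,924.9699

$4,924.97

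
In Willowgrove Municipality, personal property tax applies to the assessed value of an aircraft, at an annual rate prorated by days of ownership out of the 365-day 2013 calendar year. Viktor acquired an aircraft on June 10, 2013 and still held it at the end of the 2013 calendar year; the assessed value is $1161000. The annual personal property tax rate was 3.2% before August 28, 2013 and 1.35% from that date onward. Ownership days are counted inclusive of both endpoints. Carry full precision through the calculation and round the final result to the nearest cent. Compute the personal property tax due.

June 10 – August 27, 2013: 79 days at 3.2% → $1161000 × 3.2% × 79/365 = $8041.1178
August 28 – December 31, 2013: 126 days at 1.35% → $1161000 × 1.35% × 126/365 = $5410.5781
Total = $13451.6959

$13451.70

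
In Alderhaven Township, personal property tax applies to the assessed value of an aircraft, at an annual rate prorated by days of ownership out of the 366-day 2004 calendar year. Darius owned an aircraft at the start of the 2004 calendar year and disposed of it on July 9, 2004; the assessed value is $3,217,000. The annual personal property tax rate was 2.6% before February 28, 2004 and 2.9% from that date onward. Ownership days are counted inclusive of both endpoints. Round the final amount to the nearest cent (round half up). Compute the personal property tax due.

$47,156.30

January 1 – February 27, 2004: 58 days at 2.6% → $3,217,000 × 2.6% × 58/366 = $13,254.7432
February 28 – July 9, 2004: 133 days at 2.9% → $3,217,000 × 2.9% × 133/366 = $33,901.5546
Total = $47,156.2978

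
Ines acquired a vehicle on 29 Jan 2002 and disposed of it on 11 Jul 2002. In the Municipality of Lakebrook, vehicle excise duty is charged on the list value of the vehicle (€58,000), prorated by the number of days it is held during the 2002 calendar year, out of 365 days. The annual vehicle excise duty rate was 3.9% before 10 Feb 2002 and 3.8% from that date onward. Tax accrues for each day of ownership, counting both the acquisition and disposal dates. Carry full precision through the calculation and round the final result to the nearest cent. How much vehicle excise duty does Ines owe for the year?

29 Jan – 9 Feb 2002: 12 days at 3.9% → €58,000 × 3.9% × 12/365 = €74.3671
10 Feb – 11 Jul 2002: 152 days at 3.8% → €58,000 × 3.8% × 152/365 = €917.8301
Total = €992.1973

€992.20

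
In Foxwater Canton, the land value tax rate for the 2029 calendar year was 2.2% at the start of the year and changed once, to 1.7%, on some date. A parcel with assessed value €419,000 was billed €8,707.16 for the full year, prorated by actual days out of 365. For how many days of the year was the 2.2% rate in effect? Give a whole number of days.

276 days

Let d = days at the first rate; then 365 − d days at the second rate.
€419,000 × [2.2%·d + 1.7%·(365−d)] / 365 = €8,707.16
Solving gives d = 276, so the new rate took effect on October 4, 2029.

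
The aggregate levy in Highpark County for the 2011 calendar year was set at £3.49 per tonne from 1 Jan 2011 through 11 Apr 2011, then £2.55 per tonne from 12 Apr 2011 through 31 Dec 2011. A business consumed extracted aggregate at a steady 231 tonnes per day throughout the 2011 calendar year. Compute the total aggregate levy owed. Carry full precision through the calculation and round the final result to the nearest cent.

1 Jan – 11 Apr 2011: 101 days × 231 tonnes/day = 23,331 tonnes at £3.49/tonne → £81,425.19
12 Apr – 31 Dec 2011: 264 days × 231 tonnes/day = 60,984 tonnes at £2.55/tonne → £155,509.20

£236,934.39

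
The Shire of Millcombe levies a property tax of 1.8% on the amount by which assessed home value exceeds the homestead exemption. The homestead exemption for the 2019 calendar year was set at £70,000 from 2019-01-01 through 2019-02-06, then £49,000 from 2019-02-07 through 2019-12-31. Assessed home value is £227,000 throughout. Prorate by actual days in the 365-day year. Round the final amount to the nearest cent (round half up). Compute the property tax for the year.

2019-01-01 to 2019-02-06: 37 days, exemption £70,000 → (£227,000 − £70,000) × 1.8% × 37/365 = £286.4712
2019-02-07 to 2019-12-31: 328 days, exemption £49,000 → (£227,000 − £49,000) × 1.8% × 328/365 = £2,879.2110
Total = £3,165.6822

£3,165.68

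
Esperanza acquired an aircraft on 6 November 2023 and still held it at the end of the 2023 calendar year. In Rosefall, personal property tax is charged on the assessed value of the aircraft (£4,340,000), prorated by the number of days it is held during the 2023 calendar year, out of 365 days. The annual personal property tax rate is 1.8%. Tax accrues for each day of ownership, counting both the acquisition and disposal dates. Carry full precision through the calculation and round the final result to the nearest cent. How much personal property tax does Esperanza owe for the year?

Days held (6 November – 31 December 2023): 56 out of 365
Tax = £4,340,000 × 1.8% × 56/365 = £11,985.5342

£11,985.53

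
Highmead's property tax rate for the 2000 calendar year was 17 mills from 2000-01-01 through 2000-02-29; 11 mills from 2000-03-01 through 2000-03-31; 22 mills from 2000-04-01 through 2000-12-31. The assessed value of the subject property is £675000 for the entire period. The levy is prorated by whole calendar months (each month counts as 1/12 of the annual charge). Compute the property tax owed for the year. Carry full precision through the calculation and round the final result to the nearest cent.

£13668.75

2000-01-01 to 2000-02-29: 2 months at 17 mills → £675000 × 1.7% × 2/12 = £1912.5000
2000-03-01 to 2000-03-31: 1 month at 11 mills → £675000 × 1.1% × 1/12 = £618.7500
2000-04-01 to 2000-12-31: 9 months at 22 mills → £675000 × 2.2% × 9/12 = £11137.5000
Total = £13668.7500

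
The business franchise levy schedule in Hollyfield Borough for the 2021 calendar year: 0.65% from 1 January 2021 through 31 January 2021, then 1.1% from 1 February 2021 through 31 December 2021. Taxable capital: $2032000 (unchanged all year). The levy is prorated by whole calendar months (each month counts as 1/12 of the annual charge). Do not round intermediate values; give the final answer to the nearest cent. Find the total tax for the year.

$21590.00

1 January – 31 January 2021: 1 month at 0.65% → $2032000 × 0.65% × 1/12 = $1100.6667
1 February – 31 December 2021: 11 months at 1.1% → $2032000 × 1.1% × 11/12 = $20489.3333
Total = $21590.0000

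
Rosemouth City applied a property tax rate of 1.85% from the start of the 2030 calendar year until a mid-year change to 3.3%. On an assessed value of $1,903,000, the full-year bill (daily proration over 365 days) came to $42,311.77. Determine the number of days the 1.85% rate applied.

Let d = days at the first rate; then 365 − d days at the second rate.
$1,903,000 × [1.85%·d + 3.3%·(365−d)] / 365 = $42,311.77
Solving gives d = 271, so the new rate took effect on 29 Sep 2030.

271 days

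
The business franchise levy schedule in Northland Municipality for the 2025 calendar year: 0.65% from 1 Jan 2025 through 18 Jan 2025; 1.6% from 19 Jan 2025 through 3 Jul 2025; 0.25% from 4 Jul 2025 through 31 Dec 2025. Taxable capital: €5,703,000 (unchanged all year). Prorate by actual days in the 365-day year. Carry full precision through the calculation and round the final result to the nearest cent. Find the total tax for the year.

1 Jan – 18 Jan 2025: 18 days at 0.65% → €5,703,000 × 0.65% × 18/365 = €1,828.0849
19 Jan – 3 Jul 2025: 166 days at 1.6% → €5,703,000 × 1.6% × 166/365 = €41,499.0904
4 Jul – 31 Dec 2025: 181 days at 0.25% → €5,703,000 × 0.25% × 181/365 = €7,070.1575
Total = €50,397.3329

€50,397.33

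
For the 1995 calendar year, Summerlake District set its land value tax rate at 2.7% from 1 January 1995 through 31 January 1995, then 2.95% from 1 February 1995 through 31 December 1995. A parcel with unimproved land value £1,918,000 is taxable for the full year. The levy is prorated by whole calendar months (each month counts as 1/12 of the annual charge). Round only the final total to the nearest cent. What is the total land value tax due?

1 January – 31 January 1995: 1 month at 2.7% → £1,918,000 × 2.7% × 1/12 = £4,315.5000
1 February – 31 December 1995: 11 months at 2.95% → £1,918,000 × 2.95% × 11/12 = £51,865.9167
Total = £56,181.4167

£56,181.42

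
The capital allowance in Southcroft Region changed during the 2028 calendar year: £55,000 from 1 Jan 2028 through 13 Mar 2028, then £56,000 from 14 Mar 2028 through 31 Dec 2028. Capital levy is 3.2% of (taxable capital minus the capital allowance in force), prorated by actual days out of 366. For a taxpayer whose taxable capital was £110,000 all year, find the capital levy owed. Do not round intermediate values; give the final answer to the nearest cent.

£1,734.38

1 Jan – 13 Mar 2028: 73 days, exemption £55,000 → (£110,000 − £55,000) × 3.2% × 73/366 = £351.0383
14 Mar – 31 Dec 2028: 293 days, exemption £56,000 → (£110,000 − £56,000) × 3.2% × 293/366 = £1,383.3443
Total = £1,734.3825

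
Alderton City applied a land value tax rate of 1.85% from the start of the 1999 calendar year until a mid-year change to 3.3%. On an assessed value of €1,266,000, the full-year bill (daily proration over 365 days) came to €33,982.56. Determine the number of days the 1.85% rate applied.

Let d = days at the first rate; then 365 − d days at the second rate.
€1,266,000 × [1.85%·d + 3.3%·(365−d)] / 365 = €33,982.56
Solving gives d = 155, so the new rate took effect on 5 June 1999.

155 days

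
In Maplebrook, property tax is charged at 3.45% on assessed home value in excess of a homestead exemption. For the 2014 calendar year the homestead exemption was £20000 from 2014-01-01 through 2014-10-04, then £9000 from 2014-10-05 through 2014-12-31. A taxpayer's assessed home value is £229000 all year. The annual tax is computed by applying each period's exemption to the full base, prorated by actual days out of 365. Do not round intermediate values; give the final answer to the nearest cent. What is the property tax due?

2014-01-01 to 2014-10-04: 277 days, exemption £20000 → (£229000 − £20000) × 3.45% × 277/365 = £5472.0781
2014-10-05 to 2014-12-31: 88 days, exemption £9000 → (£229000 − £9000) × 3.45% × 88/365 = £1829.9178
Total = £7301.9959

£7302.00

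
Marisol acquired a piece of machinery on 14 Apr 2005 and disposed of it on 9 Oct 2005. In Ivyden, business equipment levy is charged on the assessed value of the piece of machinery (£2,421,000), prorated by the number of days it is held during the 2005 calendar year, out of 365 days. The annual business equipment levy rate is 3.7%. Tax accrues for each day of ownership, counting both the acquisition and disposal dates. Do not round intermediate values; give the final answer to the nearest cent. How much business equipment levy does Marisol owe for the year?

£43,929.54

Days held (14 Apr – 9 Oct 2005): 179 out of 365
Tax = £2,421,000 × 3.7% × 179/365 = £43,929.5425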